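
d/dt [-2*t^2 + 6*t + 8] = 6 - 4*t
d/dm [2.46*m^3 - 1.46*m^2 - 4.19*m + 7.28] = 7.38*m^2 - 2.92*m - 4.19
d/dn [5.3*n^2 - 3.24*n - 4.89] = 10.6*n - 3.24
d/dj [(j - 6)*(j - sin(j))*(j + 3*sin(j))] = (6 - j)*(j + 3*sin(j))*(cos(j) - 1) + (j - 6)*(j - sin(j))*(3*cos(j) + 1) + (j - sin(j))*(j + 3*sin(j))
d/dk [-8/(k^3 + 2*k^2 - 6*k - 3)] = 8*(3*k^2 + 4*k - 6)/(k^3 + 2*k^2 - 6*k - 3)^2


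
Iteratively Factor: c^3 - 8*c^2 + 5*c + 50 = (c - 5)*(c^2 - 3*c - 10) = (c - 5)*(c + 2)*(c - 5)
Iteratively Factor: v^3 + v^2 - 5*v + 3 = (v + 3)*(v^2 - 2*v + 1) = (v - 1)*(v + 3)*(v - 1)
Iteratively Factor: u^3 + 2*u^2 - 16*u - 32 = (u - 4)*(u^2 + 6*u + 8) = (u - 4)*(u + 4)*(u + 2)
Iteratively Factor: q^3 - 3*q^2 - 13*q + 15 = (q - 5)*(q^2 + 2*q - 3) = (q - 5)*(q - 1)*(q + 3)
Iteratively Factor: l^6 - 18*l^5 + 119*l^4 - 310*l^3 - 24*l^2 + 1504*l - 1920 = (l - 3)*(l^5 - 15*l^4 + 74*l^3 - 88*l^2 - 288*l + 640) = (l - 4)*(l - 3)*(l^4 - 11*l^3 + 30*l^2 + 32*l - 160) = (l - 4)*(l - 3)*(l + 2)*(l^3 - 13*l^2 + 56*l - 80) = (l - 4)^2*(l - 3)*(l + 2)*(l^2 - 9*l + 20) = (l - 5)*(l - 4)^2*(l - 3)*(l + 2)*(l - 4)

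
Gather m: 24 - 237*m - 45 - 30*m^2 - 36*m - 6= -30*m^2 - 273*m - 27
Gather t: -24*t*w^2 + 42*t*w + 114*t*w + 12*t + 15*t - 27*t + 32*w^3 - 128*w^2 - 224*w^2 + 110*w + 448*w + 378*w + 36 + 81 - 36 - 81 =t*(-24*w^2 + 156*w) + 32*w^3 - 352*w^2 + 936*w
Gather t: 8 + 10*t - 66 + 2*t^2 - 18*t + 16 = 2*t^2 - 8*t - 42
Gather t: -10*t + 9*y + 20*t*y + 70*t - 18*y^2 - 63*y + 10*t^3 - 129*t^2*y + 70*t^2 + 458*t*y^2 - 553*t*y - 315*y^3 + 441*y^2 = 10*t^3 + t^2*(70 - 129*y) + t*(458*y^2 - 533*y + 60) - 315*y^3 + 423*y^2 - 54*y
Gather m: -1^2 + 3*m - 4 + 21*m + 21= 24*m + 16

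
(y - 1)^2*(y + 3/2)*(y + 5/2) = y^4 + 2*y^3 - 13*y^2/4 - 7*y/2 + 15/4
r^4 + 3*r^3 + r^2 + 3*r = r*(r + 3)*(r - I)*(r + I)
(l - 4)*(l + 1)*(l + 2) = l^3 - l^2 - 10*l - 8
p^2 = p^2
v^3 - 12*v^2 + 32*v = v*(v - 8)*(v - 4)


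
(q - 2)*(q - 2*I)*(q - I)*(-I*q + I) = -I*q^4 - 3*q^3 + 3*I*q^3 + 9*q^2 - 6*q - 6*I*q + 4*I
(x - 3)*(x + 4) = x^2 + x - 12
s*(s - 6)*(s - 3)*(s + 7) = s^4 - 2*s^3 - 45*s^2 + 126*s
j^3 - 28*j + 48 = (j - 4)*(j - 2)*(j + 6)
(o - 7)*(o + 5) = o^2 - 2*o - 35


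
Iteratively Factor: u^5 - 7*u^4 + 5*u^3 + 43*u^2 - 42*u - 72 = (u + 2)*(u^4 - 9*u^3 + 23*u^2 - 3*u - 36) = (u - 3)*(u + 2)*(u^3 - 6*u^2 + 5*u + 12) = (u - 3)^2*(u + 2)*(u^2 - 3*u - 4) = (u - 4)*(u - 3)^2*(u + 2)*(u + 1)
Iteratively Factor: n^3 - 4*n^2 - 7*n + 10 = (n - 5)*(n^2 + n - 2) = (n - 5)*(n - 1)*(n + 2)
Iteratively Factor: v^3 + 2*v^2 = (v)*(v^2 + 2*v) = v*(v + 2)*(v)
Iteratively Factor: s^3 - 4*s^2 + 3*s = (s)*(s^2 - 4*s + 3) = s*(s - 1)*(s - 3)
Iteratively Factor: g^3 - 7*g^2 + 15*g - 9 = (g - 1)*(g^2 - 6*g + 9) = (g - 3)*(g - 1)*(g - 3)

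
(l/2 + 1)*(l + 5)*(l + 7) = l^3/2 + 7*l^2 + 59*l/2 + 35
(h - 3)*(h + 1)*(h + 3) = h^3 + h^2 - 9*h - 9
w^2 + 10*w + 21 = (w + 3)*(w + 7)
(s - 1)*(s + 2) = s^2 + s - 2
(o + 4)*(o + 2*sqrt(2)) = o^2 + 2*sqrt(2)*o + 4*o + 8*sqrt(2)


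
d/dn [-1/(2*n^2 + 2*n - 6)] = (n + 1/2)/(n^2 + n - 3)^2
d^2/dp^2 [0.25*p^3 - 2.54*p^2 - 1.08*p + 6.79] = 1.5*p - 5.08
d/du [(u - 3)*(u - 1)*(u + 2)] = 3*u^2 - 4*u - 5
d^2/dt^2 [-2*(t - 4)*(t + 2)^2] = -12*t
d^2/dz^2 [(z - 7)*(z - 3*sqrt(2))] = 2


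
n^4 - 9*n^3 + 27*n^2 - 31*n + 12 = (n - 4)*(n - 3)*(n - 1)^2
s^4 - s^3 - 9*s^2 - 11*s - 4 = (s - 4)*(s + 1)^3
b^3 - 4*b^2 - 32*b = b*(b - 8)*(b + 4)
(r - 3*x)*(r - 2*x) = r^2 - 5*r*x + 6*x^2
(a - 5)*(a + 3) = a^2 - 2*a - 15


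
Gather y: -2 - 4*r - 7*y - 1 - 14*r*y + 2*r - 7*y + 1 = -2*r + y*(-14*r - 14) - 2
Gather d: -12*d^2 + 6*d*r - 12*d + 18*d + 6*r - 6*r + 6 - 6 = -12*d^2 + d*(6*r + 6)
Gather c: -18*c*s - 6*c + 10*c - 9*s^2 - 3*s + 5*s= c*(4 - 18*s) - 9*s^2 + 2*s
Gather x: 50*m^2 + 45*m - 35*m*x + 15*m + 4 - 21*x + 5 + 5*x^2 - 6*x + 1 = 50*m^2 + 60*m + 5*x^2 + x*(-35*m - 27) + 10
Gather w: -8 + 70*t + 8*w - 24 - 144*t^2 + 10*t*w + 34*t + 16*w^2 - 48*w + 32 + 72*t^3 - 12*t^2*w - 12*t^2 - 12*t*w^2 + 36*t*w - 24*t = 72*t^3 - 156*t^2 + 80*t + w^2*(16 - 12*t) + w*(-12*t^2 + 46*t - 40)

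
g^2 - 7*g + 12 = (g - 4)*(g - 3)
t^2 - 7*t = t*(t - 7)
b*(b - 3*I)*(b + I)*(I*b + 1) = I*b^4 + 3*b^3 + I*b^2 + 3*b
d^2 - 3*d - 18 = (d - 6)*(d + 3)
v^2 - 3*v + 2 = (v - 2)*(v - 1)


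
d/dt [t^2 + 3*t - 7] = 2*t + 3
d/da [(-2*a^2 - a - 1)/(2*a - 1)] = (-4*a^2 + 4*a + 3)/(4*a^2 - 4*a + 1)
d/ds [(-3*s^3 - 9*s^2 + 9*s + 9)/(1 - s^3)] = 9*(-s^4 + 2*s^3 + 2*s^2 - 2*s + 1)/(s^6 - 2*s^3 + 1)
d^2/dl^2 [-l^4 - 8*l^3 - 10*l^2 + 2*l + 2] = -12*l^2 - 48*l - 20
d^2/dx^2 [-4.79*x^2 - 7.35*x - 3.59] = -9.58000000000000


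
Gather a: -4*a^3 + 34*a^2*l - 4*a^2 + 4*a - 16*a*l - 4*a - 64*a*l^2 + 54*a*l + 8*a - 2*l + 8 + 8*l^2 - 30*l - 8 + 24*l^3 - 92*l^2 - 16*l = -4*a^3 + a^2*(34*l - 4) + a*(-64*l^2 + 38*l + 8) + 24*l^3 - 84*l^2 - 48*l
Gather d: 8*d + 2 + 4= 8*d + 6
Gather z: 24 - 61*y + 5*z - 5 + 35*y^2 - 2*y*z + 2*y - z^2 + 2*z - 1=35*y^2 - 59*y - z^2 + z*(7 - 2*y) + 18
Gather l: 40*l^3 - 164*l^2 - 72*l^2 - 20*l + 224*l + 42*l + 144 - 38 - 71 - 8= 40*l^3 - 236*l^2 + 246*l + 27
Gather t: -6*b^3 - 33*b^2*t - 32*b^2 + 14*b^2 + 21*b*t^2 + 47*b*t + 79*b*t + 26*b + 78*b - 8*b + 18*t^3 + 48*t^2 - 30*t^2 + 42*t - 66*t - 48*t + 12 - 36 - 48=-6*b^3 - 18*b^2 + 96*b + 18*t^3 + t^2*(21*b + 18) + t*(-33*b^2 + 126*b - 72) - 72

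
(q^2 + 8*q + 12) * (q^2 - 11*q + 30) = q^4 - 3*q^3 - 46*q^2 + 108*q + 360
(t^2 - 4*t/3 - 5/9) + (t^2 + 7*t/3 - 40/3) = 2*t^2 + t - 125/9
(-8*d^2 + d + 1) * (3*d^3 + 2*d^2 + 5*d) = -24*d^5 - 13*d^4 - 35*d^3 + 7*d^2 + 5*d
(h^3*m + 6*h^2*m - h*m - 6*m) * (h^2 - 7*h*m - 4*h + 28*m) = h^5*m - 7*h^4*m^2 + 2*h^4*m - 14*h^3*m^2 - 25*h^3*m + 175*h^2*m^2 - 2*h^2*m + 14*h*m^2 + 24*h*m - 168*m^2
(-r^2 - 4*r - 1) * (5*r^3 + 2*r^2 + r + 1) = -5*r^5 - 22*r^4 - 14*r^3 - 7*r^2 - 5*r - 1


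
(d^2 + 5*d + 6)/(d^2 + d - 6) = (d + 2)/(d - 2)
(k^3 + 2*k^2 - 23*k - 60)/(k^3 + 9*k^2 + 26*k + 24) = (k - 5)/(k + 2)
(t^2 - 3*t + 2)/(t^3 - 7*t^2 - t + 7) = (t - 2)/(t^2 - 6*t - 7)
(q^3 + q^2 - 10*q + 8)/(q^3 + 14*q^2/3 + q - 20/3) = 3*(q - 2)/(3*q + 5)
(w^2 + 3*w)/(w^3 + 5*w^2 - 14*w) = (w + 3)/(w^2 + 5*w - 14)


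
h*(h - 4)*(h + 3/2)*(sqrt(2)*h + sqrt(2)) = sqrt(2)*h^4 - 3*sqrt(2)*h^3/2 - 17*sqrt(2)*h^2/2 - 6*sqrt(2)*h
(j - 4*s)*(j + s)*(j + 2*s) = j^3 - j^2*s - 10*j*s^2 - 8*s^3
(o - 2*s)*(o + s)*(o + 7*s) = o^3 + 6*o^2*s - 9*o*s^2 - 14*s^3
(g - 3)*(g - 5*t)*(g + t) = g^3 - 4*g^2*t - 3*g^2 - 5*g*t^2 + 12*g*t + 15*t^2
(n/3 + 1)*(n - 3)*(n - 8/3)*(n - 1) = n^4/3 - 11*n^3/9 - 19*n^2/9 + 11*n - 8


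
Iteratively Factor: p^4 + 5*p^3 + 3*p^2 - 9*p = (p - 1)*(p^3 + 6*p^2 + 9*p) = p*(p - 1)*(p^2 + 6*p + 9) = p*(p - 1)*(p + 3)*(p + 3)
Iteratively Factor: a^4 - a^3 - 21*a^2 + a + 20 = (a - 5)*(a^3 + 4*a^2 - a - 4) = (a - 5)*(a + 4)*(a^2 - 1) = (a - 5)*(a + 1)*(a + 4)*(a - 1)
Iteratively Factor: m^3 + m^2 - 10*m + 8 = (m + 4)*(m^2 - 3*m + 2) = (m - 2)*(m + 4)*(m - 1)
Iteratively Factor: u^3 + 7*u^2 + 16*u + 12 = (u + 2)*(u^2 + 5*u + 6) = (u + 2)*(u + 3)*(u + 2)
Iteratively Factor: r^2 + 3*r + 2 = (r + 1)*(r + 2)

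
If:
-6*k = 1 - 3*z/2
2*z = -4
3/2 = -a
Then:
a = -3/2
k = -2/3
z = -2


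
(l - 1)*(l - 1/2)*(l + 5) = l^3 + 7*l^2/2 - 7*l + 5/2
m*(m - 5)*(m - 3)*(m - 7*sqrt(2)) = m^4 - 7*sqrt(2)*m^3 - 8*m^3 + 15*m^2 + 56*sqrt(2)*m^2 - 105*sqrt(2)*m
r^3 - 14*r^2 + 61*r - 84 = (r - 7)*(r - 4)*(r - 3)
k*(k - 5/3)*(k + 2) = k^3 + k^2/3 - 10*k/3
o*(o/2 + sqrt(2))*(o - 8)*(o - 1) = o^4/2 - 9*o^3/2 + sqrt(2)*o^3 - 9*sqrt(2)*o^2 + 4*o^2 + 8*sqrt(2)*o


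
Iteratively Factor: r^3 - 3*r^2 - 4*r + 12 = (r - 2)*(r^2 - r - 6) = (r - 2)*(r + 2)*(r - 3)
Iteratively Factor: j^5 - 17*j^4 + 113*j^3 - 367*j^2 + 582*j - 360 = (j - 3)*(j^4 - 14*j^3 + 71*j^2 - 154*j + 120) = (j - 3)^2*(j^3 - 11*j^2 + 38*j - 40) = (j - 3)^2*(j - 2)*(j^2 - 9*j + 20) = (j - 4)*(j - 3)^2*(j - 2)*(j - 5)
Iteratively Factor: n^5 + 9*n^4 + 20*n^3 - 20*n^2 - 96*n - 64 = (n + 2)*(n^4 + 7*n^3 + 6*n^2 - 32*n - 32) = (n + 2)*(n + 4)*(n^3 + 3*n^2 - 6*n - 8) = (n - 2)*(n + 2)*(n + 4)*(n^2 + 5*n + 4) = (n - 2)*(n + 2)*(n + 4)^2*(n + 1)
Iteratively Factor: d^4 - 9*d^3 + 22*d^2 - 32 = (d - 2)*(d^3 - 7*d^2 + 8*d + 16) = (d - 2)*(d + 1)*(d^2 - 8*d + 16) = (d - 4)*(d - 2)*(d + 1)*(d - 4)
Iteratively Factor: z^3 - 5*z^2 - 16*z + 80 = (z - 4)*(z^2 - z - 20) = (z - 4)*(z + 4)*(z - 5)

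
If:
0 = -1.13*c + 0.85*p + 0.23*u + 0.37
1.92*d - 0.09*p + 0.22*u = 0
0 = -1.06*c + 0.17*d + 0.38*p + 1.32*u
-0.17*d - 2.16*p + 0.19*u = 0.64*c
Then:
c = 0.33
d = -0.04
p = -0.07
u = 0.29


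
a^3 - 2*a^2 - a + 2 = (a - 2)*(a - 1)*(a + 1)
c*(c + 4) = c^2 + 4*c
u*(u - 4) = u^2 - 4*u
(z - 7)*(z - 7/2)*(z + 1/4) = z^3 - 41*z^2/4 + 175*z/8 + 49/8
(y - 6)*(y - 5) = y^2 - 11*y + 30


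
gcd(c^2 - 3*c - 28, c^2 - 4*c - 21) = c - 7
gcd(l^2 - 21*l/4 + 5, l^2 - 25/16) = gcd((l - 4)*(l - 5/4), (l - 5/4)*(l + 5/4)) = l - 5/4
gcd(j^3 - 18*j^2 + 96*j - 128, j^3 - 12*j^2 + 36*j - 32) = j^2 - 10*j + 16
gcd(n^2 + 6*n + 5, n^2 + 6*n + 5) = n^2 + 6*n + 5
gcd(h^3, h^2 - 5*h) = h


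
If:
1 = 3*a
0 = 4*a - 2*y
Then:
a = 1/3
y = 2/3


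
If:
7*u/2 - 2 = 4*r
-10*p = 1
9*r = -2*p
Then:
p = -1/10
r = 1/45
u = 188/315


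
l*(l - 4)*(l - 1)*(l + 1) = l^4 - 4*l^3 - l^2 + 4*l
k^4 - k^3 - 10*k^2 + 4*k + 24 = (k - 3)*(k - 2)*(k + 2)^2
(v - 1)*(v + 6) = v^2 + 5*v - 6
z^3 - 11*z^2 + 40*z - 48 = (z - 4)^2*(z - 3)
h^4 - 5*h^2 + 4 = (h - 2)*(h - 1)*(h + 1)*(h + 2)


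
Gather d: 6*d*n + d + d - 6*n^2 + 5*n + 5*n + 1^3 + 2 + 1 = d*(6*n + 2) - 6*n^2 + 10*n + 4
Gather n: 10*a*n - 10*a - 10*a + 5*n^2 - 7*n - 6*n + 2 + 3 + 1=-20*a + 5*n^2 + n*(10*a - 13) + 6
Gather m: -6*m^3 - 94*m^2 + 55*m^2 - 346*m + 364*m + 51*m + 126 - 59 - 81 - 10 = -6*m^3 - 39*m^2 + 69*m - 24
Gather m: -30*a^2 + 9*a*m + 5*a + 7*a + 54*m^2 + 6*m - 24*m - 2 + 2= -30*a^2 + 12*a + 54*m^2 + m*(9*a - 18)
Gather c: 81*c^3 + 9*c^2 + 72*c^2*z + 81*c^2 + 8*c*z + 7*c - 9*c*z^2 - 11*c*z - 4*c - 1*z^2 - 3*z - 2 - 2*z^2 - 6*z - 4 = 81*c^3 + c^2*(72*z + 90) + c*(-9*z^2 - 3*z + 3) - 3*z^2 - 9*z - 6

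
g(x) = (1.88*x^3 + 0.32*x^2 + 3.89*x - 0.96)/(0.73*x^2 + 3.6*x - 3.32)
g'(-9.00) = -4.60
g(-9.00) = -58.97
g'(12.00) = 2.33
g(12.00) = 23.04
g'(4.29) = 1.75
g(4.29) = 6.65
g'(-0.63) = -0.72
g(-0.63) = 0.71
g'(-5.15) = -229.16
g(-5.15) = 107.78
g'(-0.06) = -0.76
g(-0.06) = 0.34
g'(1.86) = 0.63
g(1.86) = 3.30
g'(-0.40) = -0.62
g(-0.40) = 0.56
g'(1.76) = 0.47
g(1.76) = 3.25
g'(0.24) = -1.82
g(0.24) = -0.01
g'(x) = (-1.46*x - 3.6)*(1.88*x^3 + 0.32*x^2 + 3.89*x - 0.96)/(0.73*x^2 + 3.6*x - 3.32)^2 + (5.64*x^2 + 0.64*x + 3.89)/(0.73*x^2 + 3.6*x - 3.32) = (1.3724*x^4 + 13.536*x^3 - 20.4125*x^2 - 0.7232*x - 9.4588)/(0.5329*x^4 + 5.256*x^3 + 8.1128*x^2 - 23.904*x + 11.0224)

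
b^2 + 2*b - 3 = (b - 1)*(b + 3)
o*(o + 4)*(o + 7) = o^3 + 11*o^2 + 28*o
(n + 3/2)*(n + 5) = n^2 + 13*n/2 + 15/2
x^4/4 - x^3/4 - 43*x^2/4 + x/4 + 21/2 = (x/4 + 1/4)*(x - 7)*(x - 1)*(x + 6)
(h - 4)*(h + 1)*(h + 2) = h^3 - h^2 - 10*h - 8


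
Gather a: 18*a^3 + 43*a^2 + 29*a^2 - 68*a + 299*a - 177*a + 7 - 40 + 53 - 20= 18*a^3 + 72*a^2 + 54*a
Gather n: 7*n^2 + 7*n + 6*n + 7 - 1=7*n^2 + 13*n + 6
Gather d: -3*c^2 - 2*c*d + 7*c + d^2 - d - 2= -3*c^2 + 7*c + d^2 + d*(-2*c - 1) - 2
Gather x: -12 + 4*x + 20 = 4*x + 8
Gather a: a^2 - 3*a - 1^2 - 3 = a^2 - 3*a - 4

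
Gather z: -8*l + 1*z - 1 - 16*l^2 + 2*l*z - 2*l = -16*l^2 - 10*l + z*(2*l + 1) - 1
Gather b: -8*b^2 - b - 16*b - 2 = -8*b^2 - 17*b - 2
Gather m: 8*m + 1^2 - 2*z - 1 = 8*m - 2*z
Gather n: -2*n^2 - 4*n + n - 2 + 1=-2*n^2 - 3*n - 1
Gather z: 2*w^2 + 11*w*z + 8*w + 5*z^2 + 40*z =2*w^2 + 8*w + 5*z^2 + z*(11*w + 40)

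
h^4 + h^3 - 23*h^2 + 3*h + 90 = (h - 3)^2*(h + 2)*(h + 5)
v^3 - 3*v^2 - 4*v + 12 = (v - 3)*(v - 2)*(v + 2)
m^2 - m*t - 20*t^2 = (m - 5*t)*(m + 4*t)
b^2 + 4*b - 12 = (b - 2)*(b + 6)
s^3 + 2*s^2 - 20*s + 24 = (s - 2)^2*(s + 6)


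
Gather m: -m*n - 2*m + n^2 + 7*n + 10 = m*(-n - 2) + n^2 + 7*n + 10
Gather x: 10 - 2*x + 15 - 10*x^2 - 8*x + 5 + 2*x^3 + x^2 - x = 2*x^3 - 9*x^2 - 11*x + 30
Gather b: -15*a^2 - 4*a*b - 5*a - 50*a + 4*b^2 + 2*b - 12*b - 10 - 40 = -15*a^2 - 55*a + 4*b^2 + b*(-4*a - 10) - 50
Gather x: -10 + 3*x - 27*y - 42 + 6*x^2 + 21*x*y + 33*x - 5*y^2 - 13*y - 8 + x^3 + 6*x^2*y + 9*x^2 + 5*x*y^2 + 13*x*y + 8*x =x^3 + x^2*(6*y + 15) + x*(5*y^2 + 34*y + 44) - 5*y^2 - 40*y - 60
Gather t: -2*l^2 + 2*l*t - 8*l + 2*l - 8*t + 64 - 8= -2*l^2 - 6*l + t*(2*l - 8) + 56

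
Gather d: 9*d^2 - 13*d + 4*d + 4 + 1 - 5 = 9*d^2 - 9*d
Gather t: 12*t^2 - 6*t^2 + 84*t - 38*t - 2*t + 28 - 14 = 6*t^2 + 44*t + 14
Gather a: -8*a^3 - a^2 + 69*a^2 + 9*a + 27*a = -8*a^3 + 68*a^2 + 36*a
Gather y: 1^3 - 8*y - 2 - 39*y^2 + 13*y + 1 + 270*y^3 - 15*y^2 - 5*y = 270*y^3 - 54*y^2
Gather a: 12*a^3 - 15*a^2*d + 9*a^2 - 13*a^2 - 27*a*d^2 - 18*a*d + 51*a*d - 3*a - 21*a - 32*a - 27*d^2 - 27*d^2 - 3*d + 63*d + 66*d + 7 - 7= 12*a^3 + a^2*(-15*d - 4) + a*(-27*d^2 + 33*d - 56) - 54*d^2 + 126*d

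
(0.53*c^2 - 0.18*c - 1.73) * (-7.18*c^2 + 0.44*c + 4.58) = -3.8054*c^4 + 1.5256*c^3 + 14.7696*c^2 - 1.5856*c - 7.9234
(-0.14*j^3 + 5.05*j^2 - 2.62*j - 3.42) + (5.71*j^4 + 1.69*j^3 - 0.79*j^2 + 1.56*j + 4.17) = 5.71*j^4 + 1.55*j^3 + 4.26*j^2 - 1.06*j + 0.75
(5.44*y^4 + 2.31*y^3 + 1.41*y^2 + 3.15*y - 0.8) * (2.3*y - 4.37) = 12.512*y^5 - 18.4598*y^4 - 6.8517*y^3 + 1.0833*y^2 - 15.6055*y + 3.496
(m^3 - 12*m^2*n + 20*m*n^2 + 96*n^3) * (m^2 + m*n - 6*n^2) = m^5 - 11*m^4*n + 2*m^3*n^2 + 188*m^2*n^3 - 24*m*n^4 - 576*n^5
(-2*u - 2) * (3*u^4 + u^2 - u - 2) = -6*u^5 - 6*u^4 - 2*u^3 + 6*u + 4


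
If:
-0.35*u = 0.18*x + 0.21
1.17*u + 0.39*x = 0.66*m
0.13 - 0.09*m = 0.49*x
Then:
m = -1.22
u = -0.85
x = 0.49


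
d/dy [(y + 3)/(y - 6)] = -9/(y - 6)^2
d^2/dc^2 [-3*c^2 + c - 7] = -6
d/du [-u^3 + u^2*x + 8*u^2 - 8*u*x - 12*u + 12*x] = -3*u^2 + 2*u*x + 16*u - 8*x - 12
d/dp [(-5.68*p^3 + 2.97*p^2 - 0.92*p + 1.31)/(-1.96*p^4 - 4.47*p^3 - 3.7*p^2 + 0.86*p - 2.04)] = (-11.1328*p^6 + 11.6424*p^5 + 28.8823*p^4 - 7.724*p^3 + 51.4789*p^2 - 2.4236*p + 0.7502)/(3.8416*p^8 + 17.5224*p^7 + 34.4849*p^6 + 29.7068*p^5 + 13.9984*p^4 + 11.8736*p^3 + 15.8356*p^2 - 3.5088*p + 4.1616)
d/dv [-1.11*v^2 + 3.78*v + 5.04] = 3.78 - 2.22*v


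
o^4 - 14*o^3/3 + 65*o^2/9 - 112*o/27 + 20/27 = (o - 2)*(o - 5/3)*(o - 2/3)*(o - 1/3)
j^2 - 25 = (j - 5)*(j + 5)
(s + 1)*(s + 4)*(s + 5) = s^3 + 10*s^2 + 29*s + 20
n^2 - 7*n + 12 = (n - 4)*(n - 3)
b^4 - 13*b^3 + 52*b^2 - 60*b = b*(b - 6)*(b - 5)*(b - 2)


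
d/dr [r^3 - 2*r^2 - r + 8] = 3*r^2 - 4*r - 1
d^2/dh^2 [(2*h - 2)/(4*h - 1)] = -48/(4*h - 1)^3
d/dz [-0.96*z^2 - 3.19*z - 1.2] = -1.92*z - 3.19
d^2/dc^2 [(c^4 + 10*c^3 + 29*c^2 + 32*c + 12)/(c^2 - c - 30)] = 2*(c^6 - 3*c^5 - 87*c^4 + 611*c^3 + 8946*c^2 + 29844*c + 25512)/(c^6 - 3*c^5 - 87*c^4 + 179*c^3 + 2610*c^2 - 2700*c - 27000)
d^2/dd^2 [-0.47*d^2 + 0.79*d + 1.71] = -0.940000000000000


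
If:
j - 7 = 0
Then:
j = 7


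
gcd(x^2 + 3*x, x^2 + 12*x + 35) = 1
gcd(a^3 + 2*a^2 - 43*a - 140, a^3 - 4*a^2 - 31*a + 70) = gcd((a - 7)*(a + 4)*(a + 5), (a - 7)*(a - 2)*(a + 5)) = a^2 - 2*a - 35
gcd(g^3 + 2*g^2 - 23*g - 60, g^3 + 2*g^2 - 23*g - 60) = g^3 + 2*g^2 - 23*g - 60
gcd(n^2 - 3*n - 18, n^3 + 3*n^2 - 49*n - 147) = n + 3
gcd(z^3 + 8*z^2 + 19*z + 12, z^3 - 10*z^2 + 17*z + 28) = z + 1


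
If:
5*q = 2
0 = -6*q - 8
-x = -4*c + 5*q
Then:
No Solution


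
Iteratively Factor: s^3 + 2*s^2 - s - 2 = (s + 1)*(s^2 + s - 2) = (s + 1)*(s + 2)*(s - 1)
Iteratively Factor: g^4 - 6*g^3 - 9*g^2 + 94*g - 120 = (g - 5)*(g^3 - g^2 - 14*g + 24) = (g - 5)*(g - 3)*(g^2 + 2*g - 8) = (g - 5)*(g - 3)*(g - 2)*(g + 4)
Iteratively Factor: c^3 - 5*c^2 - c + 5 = (c - 1)*(c^2 - 4*c - 5) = (c - 5)*(c - 1)*(c + 1)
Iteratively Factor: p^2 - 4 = (p + 2)*(p - 2)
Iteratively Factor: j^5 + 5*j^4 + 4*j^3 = (j)*(j^4 + 5*j^3 + 4*j^2) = j*(j + 4)*(j^3 + j^2) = j^2*(j + 4)*(j^2 + j) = j^2*(j + 1)*(j + 4)*(j)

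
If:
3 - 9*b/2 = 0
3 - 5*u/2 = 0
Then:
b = 2/3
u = 6/5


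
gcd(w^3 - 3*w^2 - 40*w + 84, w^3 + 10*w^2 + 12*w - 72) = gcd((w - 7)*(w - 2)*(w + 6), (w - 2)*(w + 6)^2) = w^2 + 4*w - 12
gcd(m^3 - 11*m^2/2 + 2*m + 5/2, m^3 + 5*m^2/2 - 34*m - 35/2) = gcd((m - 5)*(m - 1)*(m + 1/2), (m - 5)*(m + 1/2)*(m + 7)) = m^2 - 9*m/2 - 5/2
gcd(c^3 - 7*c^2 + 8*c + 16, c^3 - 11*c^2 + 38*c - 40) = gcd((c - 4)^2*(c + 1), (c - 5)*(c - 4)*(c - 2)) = c - 4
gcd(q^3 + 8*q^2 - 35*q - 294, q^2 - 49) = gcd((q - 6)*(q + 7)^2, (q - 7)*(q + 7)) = q + 7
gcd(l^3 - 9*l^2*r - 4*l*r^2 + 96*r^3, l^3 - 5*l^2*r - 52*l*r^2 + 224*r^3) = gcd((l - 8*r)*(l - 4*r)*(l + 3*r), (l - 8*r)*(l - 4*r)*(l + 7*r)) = l^2 - 12*l*r + 32*r^2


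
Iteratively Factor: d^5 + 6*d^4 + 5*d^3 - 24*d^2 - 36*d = (d - 2)*(d^4 + 8*d^3 + 21*d^2 + 18*d) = d*(d - 2)*(d^3 + 8*d^2 + 21*d + 18) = d*(d - 2)*(d + 2)*(d^2 + 6*d + 9) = d*(d - 2)*(d + 2)*(d + 3)*(d + 3)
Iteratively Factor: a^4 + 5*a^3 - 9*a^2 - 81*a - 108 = (a + 3)*(a^3 + 2*a^2 - 15*a - 36) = (a - 4)*(a + 3)*(a^2 + 6*a + 9) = (a - 4)*(a + 3)^2*(a + 3)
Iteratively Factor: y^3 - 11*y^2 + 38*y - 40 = (y - 2)*(y^2 - 9*y + 20) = (y - 4)*(y - 2)*(y - 5)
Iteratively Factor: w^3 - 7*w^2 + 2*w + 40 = (w + 2)*(w^2 - 9*w + 20) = (w - 4)*(w + 2)*(w - 5)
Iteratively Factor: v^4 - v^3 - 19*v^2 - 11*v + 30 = (v - 5)*(v^3 + 4*v^2 + v - 6) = (v - 5)*(v + 2)*(v^2 + 2*v - 3) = (v - 5)*(v + 2)*(v + 3)*(v - 1)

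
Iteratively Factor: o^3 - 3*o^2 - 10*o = (o)*(o^2 - 3*o - 10) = o*(o - 5)*(o + 2)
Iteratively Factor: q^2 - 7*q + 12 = (q - 4)*(q - 3)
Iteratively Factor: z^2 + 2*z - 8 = (z - 2)*(z + 4)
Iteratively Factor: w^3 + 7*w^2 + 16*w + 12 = (w + 3)*(w^2 + 4*w + 4) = (w + 2)*(w + 3)*(w + 2)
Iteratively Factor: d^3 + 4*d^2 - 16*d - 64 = (d - 4)*(d^2 + 8*d + 16) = (d - 4)*(d + 4)*(d + 4)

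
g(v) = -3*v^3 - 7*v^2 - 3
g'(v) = -9*v^2 - 14*v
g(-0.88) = -6.38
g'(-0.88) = 5.35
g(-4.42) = 119.30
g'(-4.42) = -113.95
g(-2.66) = 3.93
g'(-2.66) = -26.44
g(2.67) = -110.00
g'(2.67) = -101.54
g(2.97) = -143.34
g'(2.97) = -120.97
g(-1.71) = -8.47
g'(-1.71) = -2.38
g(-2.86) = 9.92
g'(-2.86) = -33.58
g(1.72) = -38.97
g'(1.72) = -50.71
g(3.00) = -147.00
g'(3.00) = -123.00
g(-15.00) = 8547.00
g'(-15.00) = -1815.00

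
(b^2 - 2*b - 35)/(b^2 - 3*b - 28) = (b + 5)/(b + 4)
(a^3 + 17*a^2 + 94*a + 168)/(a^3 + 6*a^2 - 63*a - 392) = (a^2 + 10*a + 24)/(a^2 - a - 56)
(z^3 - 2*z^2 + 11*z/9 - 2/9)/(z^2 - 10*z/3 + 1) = (3*z^2 - 5*z + 2)/(3*(z - 3))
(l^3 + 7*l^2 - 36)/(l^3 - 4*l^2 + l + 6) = (l^2 + 9*l + 18)/(l^2 - 2*l - 3)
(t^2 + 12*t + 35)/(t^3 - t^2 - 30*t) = (t + 7)/(t*(t - 6))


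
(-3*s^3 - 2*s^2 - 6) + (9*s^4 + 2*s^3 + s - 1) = 9*s^4 - s^3 - 2*s^2 + s - 7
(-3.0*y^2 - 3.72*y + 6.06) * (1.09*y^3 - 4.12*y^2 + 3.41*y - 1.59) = -3.27*y^5 + 8.3052*y^4 + 11.7018*y^3 - 32.8824*y^2 + 26.5794*y - 9.6354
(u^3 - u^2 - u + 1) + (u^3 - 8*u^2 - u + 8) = 2*u^3 - 9*u^2 - 2*u + 9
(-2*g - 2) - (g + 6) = -3*g - 8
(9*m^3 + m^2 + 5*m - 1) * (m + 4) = 9*m^4 + 37*m^3 + 9*m^2 + 19*m - 4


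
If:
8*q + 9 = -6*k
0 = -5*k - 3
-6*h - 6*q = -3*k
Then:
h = 3/8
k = -3/5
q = -27/40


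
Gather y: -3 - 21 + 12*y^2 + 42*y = 12*y^2 + 42*y - 24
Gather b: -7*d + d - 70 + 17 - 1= -6*d - 54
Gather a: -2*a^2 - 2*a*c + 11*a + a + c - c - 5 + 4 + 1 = -2*a^2 + a*(12 - 2*c)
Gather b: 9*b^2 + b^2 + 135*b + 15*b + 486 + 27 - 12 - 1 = 10*b^2 + 150*b + 500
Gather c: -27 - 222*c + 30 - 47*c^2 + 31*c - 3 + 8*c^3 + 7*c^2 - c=8*c^3 - 40*c^2 - 192*c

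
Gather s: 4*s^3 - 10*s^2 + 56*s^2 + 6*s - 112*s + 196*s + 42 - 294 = 4*s^3 + 46*s^2 + 90*s - 252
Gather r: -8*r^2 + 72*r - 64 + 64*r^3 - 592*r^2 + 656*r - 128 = 64*r^3 - 600*r^2 + 728*r - 192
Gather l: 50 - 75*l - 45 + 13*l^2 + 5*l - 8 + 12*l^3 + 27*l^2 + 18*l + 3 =12*l^3 + 40*l^2 - 52*l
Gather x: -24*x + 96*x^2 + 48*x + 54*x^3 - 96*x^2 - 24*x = 54*x^3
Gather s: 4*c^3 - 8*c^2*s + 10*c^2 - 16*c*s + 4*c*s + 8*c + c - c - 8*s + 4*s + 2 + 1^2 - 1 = 4*c^3 + 10*c^2 + 8*c + s*(-8*c^2 - 12*c - 4) + 2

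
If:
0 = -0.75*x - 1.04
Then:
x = -1.39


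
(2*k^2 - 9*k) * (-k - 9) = -2*k^3 - 9*k^2 + 81*k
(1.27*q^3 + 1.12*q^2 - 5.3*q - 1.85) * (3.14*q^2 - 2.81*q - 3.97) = 3.9878*q^5 - 0.0518999999999998*q^4 - 24.8311*q^3 + 4.6376*q^2 + 26.2395*q + 7.3445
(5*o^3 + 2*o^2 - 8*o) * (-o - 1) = -5*o^4 - 7*o^3 + 6*o^2 + 8*o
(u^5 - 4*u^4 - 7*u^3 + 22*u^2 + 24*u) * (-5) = -5*u^5 + 20*u^4 + 35*u^3 - 110*u^2 - 120*u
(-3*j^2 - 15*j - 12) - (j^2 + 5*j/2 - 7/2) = -4*j^2 - 35*j/2 - 17/2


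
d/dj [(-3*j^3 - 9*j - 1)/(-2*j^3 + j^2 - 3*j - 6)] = (-3*j^4 - 18*j^3 + 57*j^2 + 2*j + 51)/(4*j^6 - 4*j^5 + 13*j^4 + 18*j^3 - 3*j^2 + 36*j + 36)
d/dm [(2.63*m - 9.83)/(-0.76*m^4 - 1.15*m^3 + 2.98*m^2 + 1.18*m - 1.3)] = (5.9964*m^4 - 23.8342*m^3 - 41.7509*m^2 + 58.5868*m + 8.1804)/(0.5776*m^8 + 1.748*m^7 - 3.2071*m^6 - 8.6476*m^5 + 8.1424*m^4 + 10.0228*m^3 - 6.3556*m^2 - 3.068*m + 1.69)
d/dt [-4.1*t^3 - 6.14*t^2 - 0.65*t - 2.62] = -12.3*t^2 - 12.28*t - 0.65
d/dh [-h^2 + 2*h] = 2 - 2*h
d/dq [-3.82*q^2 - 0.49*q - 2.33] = -7.64*q - 0.49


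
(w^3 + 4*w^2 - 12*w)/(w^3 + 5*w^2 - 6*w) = (w - 2)/(w - 1)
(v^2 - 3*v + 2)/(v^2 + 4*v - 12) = (v - 1)/(v + 6)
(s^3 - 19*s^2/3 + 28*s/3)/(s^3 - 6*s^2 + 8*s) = (s - 7/3)/(s - 2)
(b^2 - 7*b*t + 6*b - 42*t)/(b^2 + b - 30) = (b - 7*t)/(b - 5)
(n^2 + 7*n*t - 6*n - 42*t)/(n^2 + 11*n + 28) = (n^2 + 7*n*t - 6*n - 42*t)/(n^2 + 11*n + 28)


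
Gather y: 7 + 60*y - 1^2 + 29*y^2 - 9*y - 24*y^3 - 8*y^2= -24*y^3 + 21*y^2 + 51*y + 6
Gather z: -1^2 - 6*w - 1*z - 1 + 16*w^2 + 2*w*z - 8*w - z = 16*w^2 - 14*w + z*(2*w - 2) - 2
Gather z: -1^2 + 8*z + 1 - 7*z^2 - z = -7*z^2 + 7*z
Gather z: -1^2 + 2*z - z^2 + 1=-z^2 + 2*z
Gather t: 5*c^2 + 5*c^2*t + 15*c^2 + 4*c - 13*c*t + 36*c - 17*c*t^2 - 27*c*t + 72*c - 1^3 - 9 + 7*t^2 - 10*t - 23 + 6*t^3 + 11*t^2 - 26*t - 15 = 20*c^2 + 112*c + 6*t^3 + t^2*(18 - 17*c) + t*(5*c^2 - 40*c - 36) - 48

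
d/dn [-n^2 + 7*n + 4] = 7 - 2*n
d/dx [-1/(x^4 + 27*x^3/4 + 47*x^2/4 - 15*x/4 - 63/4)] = 4*(16*x^3 + 81*x^2 + 94*x - 15)/(4*x^4 + 27*x^3 + 47*x^2 - 15*x - 63)^2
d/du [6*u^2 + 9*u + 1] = 12*u + 9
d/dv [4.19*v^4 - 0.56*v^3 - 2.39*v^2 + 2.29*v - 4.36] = 16.76*v^3 - 1.68*v^2 - 4.78*v + 2.29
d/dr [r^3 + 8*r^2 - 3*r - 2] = 3*r^2 + 16*r - 3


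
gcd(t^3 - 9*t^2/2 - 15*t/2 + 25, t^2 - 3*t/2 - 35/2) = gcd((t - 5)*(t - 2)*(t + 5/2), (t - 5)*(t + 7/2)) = t - 5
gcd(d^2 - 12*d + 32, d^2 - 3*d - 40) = d - 8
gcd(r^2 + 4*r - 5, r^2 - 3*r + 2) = r - 1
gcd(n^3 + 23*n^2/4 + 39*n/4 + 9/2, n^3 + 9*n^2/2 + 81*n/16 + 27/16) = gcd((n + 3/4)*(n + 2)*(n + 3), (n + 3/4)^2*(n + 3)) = n^2 + 15*n/4 + 9/4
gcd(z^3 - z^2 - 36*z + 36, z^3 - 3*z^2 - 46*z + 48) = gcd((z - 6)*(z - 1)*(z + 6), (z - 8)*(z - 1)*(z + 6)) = z^2 + 5*z - 6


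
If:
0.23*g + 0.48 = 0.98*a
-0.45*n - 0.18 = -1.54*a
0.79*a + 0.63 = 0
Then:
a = -0.80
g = -5.48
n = -3.13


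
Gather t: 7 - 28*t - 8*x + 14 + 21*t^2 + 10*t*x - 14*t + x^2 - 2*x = 21*t^2 + t*(10*x - 42) + x^2 - 10*x + 21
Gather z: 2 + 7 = 9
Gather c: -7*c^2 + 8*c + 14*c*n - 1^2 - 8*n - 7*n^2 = -7*c^2 + c*(14*n + 8) - 7*n^2 - 8*n - 1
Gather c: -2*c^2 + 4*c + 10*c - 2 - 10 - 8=-2*c^2 + 14*c - 20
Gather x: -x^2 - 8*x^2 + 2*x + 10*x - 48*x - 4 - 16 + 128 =-9*x^2 - 36*x + 108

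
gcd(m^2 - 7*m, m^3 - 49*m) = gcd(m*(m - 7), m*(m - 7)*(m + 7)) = m^2 - 7*m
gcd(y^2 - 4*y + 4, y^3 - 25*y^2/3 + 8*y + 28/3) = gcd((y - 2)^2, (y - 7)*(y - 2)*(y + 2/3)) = y - 2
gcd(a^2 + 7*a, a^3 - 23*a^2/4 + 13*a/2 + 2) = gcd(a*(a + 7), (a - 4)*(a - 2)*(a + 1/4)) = 1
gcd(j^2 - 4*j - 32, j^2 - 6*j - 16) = j - 8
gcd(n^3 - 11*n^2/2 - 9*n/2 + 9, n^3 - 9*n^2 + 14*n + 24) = n - 6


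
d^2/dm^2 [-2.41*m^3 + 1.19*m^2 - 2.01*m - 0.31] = 2.38 - 14.46*m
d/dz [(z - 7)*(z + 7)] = 2*z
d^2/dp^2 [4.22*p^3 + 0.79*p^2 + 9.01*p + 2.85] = 25.32*p + 1.58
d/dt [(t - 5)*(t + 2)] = 2*t - 3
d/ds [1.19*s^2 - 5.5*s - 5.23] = 2.38*s - 5.5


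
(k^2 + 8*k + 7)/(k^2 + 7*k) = (k + 1)/k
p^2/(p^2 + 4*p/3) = 3*p/(3*p + 4)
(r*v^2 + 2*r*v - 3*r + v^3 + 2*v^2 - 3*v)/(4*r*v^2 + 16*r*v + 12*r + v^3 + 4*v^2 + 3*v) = (r*v - r + v^2 - v)/(4*r*v + 4*r + v^2 + v)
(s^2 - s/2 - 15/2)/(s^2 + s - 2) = (s^2 - s/2 - 15/2)/(s^2 + s - 2)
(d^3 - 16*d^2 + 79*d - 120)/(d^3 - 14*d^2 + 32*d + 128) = (d^2 - 8*d + 15)/(d^2 - 6*d - 16)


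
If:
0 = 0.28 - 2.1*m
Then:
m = 0.13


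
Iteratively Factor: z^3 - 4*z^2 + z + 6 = (z - 3)*(z^2 - z - 2) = (z - 3)*(z - 2)*(z + 1)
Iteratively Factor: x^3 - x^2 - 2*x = (x)*(x^2 - x - 2) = x*(x + 1)*(x - 2)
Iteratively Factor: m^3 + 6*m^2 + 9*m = (m + 3)*(m^2 + 3*m) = (m + 3)^2*(m)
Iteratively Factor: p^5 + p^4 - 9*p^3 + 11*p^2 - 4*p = (p - 1)*(p^4 + 2*p^3 - 7*p^2 + 4*p) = p*(p - 1)*(p^3 + 2*p^2 - 7*p + 4) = p*(p - 1)*(p + 4)*(p^2 - 2*p + 1) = p*(p - 1)^2*(p + 4)*(p - 1)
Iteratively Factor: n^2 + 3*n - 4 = (n - 1)*(n + 4)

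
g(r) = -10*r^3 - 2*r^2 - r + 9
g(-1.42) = 35.02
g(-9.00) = 7146.00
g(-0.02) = 9.02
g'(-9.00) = -2395.00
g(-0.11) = 9.10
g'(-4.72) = -650.47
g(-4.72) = 1020.70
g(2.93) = -262.64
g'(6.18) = -1171.49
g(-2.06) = 89.99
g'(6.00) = -1105.00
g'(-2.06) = -120.07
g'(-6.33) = -1177.75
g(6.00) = -2229.00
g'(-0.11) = -0.92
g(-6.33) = 2471.55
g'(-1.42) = -55.81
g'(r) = -30*r^2 - 4*r - 1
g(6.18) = -2433.86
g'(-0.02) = -0.93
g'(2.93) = -270.27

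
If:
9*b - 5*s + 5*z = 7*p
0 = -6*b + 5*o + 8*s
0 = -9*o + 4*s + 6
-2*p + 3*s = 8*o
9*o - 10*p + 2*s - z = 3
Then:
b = -1571/337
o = -234/337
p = -612/337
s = -1032/337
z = 939/337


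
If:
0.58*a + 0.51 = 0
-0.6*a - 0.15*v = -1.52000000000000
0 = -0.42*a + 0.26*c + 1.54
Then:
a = -0.88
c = -7.34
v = 13.65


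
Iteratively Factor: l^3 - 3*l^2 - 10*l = (l + 2)*(l^2 - 5*l) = (l - 5)*(l + 2)*(l)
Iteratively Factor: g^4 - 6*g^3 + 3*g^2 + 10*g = (g - 5)*(g^3 - g^2 - 2*g) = (g - 5)*(g - 2)*(g^2 + g) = g*(g - 5)*(g - 2)*(g + 1)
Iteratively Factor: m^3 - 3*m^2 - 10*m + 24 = (m - 4)*(m^2 + m - 6) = (m - 4)*(m + 3)*(m - 2)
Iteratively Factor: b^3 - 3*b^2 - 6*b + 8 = (b + 2)*(b^2 - 5*b + 4) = (b - 1)*(b + 2)*(b - 4)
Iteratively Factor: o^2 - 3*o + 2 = (o - 2)*(o - 1)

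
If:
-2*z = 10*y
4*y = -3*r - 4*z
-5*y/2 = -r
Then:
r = 0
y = 0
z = 0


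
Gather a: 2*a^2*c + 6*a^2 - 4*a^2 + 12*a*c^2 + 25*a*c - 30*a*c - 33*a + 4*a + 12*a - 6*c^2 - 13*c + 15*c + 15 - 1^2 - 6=a^2*(2*c + 2) + a*(12*c^2 - 5*c - 17) - 6*c^2 + 2*c + 8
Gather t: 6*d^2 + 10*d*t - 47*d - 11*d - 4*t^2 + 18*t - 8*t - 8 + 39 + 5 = 6*d^2 - 58*d - 4*t^2 + t*(10*d + 10) + 36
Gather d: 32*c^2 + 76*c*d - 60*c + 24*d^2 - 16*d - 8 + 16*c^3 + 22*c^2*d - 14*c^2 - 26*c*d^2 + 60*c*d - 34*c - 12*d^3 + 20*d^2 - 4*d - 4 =16*c^3 + 18*c^2 - 94*c - 12*d^3 + d^2*(44 - 26*c) + d*(22*c^2 + 136*c - 20) - 12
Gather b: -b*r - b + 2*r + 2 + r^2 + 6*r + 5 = b*(-r - 1) + r^2 + 8*r + 7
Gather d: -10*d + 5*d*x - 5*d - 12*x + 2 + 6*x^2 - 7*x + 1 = d*(5*x - 15) + 6*x^2 - 19*x + 3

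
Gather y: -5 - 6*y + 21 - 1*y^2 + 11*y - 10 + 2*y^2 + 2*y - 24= y^2 + 7*y - 18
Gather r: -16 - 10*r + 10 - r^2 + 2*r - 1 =-r^2 - 8*r - 7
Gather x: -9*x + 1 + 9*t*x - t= -t + x*(9*t - 9) + 1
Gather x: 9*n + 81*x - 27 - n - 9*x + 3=8*n + 72*x - 24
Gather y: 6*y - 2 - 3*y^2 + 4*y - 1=-3*y^2 + 10*y - 3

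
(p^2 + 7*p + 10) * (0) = 0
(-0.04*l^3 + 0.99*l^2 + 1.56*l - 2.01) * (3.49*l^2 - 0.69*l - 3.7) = -0.1396*l^5 + 3.4827*l^4 + 4.9093*l^3 - 11.7543*l^2 - 4.3851*l + 7.437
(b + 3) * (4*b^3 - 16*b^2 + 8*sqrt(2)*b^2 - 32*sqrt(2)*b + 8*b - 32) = 4*b^4 - 4*b^3 + 8*sqrt(2)*b^3 - 40*b^2 - 8*sqrt(2)*b^2 - 96*sqrt(2)*b - 8*b - 96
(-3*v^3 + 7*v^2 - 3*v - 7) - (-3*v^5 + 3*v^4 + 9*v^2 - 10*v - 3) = 3*v^5 - 3*v^4 - 3*v^3 - 2*v^2 + 7*v - 4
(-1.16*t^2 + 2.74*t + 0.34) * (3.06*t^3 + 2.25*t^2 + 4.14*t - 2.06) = -3.5496*t^5 + 5.7744*t^4 + 2.403*t^3 + 14.4982*t^2 - 4.2368*t - 0.7004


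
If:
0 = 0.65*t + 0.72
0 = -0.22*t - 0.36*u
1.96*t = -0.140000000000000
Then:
No Solution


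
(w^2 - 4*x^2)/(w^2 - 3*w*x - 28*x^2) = (-w^2 + 4*x^2)/(-w^2 + 3*w*x + 28*x^2)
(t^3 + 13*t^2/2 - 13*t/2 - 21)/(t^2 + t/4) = 2*(2*t^3 + 13*t^2 - 13*t - 42)/(t*(4*t + 1))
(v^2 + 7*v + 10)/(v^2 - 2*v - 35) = (v + 2)/(v - 7)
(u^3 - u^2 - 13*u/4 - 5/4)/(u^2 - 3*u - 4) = (u^2 - 2*u - 5/4)/(u - 4)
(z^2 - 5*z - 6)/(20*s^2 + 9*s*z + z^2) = (z^2 - 5*z - 6)/(20*s^2 + 9*s*z + z^2)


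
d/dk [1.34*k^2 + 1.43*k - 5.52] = 2.68*k + 1.43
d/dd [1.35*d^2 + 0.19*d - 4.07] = 2.7*d + 0.19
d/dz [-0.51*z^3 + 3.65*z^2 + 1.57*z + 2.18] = -1.53*z^2 + 7.3*z + 1.57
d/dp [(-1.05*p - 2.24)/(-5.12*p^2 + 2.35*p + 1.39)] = (-5.376*p^2 - 22.9376*p + 3.8045)/(26.2144*p^4 - 24.064*p^3 - 8.7111*p^2 + 6.533*p + 1.9321)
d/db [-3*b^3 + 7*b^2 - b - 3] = -9*b^2 + 14*b - 1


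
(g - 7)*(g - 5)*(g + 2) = g^3 - 10*g^2 + 11*g + 70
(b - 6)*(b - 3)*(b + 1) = b^3 - 8*b^2 + 9*b + 18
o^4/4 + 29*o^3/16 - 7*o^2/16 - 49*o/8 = o*(o/4 + 1/2)*(o - 7/4)*(o + 7)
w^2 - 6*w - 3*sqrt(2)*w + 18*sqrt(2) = (w - 6)*(w - 3*sqrt(2))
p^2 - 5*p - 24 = (p - 8)*(p + 3)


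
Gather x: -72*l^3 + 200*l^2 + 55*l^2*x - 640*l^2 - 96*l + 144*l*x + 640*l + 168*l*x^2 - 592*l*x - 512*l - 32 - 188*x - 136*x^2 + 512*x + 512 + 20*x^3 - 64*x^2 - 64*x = -72*l^3 - 440*l^2 + 32*l + 20*x^3 + x^2*(168*l - 200) + x*(55*l^2 - 448*l + 260) + 480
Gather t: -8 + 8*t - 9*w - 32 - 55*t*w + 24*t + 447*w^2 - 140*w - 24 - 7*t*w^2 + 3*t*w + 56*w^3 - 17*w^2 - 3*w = t*(-7*w^2 - 52*w + 32) + 56*w^3 + 430*w^2 - 152*w - 64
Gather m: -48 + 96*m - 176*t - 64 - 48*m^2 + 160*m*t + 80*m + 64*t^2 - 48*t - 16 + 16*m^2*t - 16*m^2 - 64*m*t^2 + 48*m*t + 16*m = m^2*(16*t - 64) + m*(-64*t^2 + 208*t + 192) + 64*t^2 - 224*t - 128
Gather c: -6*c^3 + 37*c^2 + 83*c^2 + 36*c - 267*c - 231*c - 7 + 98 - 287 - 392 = -6*c^3 + 120*c^2 - 462*c - 588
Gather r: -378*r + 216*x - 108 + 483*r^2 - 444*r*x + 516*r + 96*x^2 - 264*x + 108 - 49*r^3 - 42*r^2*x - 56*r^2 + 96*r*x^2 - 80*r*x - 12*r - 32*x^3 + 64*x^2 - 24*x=-49*r^3 + r^2*(427 - 42*x) + r*(96*x^2 - 524*x + 126) - 32*x^3 + 160*x^2 - 72*x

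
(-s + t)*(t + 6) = -s*t - 6*s + t^2 + 6*t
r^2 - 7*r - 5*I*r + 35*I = (r - 7)*(r - 5*I)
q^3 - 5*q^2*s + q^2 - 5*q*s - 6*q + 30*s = (q - 2)*(q + 3)*(q - 5*s)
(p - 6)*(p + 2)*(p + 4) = p^3 - 28*p - 48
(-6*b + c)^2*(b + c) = 36*b^3 + 24*b^2*c - 11*b*c^2 + c^3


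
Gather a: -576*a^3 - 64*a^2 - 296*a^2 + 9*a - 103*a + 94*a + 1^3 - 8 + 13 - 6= -576*a^3 - 360*a^2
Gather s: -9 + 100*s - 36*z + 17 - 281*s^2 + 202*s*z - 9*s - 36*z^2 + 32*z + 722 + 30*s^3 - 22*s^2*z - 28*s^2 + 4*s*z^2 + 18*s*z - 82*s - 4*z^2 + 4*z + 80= 30*s^3 + s^2*(-22*z - 309) + s*(4*z^2 + 220*z + 9) - 40*z^2 + 810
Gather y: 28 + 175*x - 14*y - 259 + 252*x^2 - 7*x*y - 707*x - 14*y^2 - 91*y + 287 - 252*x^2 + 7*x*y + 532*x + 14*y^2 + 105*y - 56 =0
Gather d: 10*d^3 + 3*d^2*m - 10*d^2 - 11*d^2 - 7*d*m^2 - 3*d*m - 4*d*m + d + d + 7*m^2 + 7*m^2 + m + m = 10*d^3 + d^2*(3*m - 21) + d*(-7*m^2 - 7*m + 2) + 14*m^2 + 2*m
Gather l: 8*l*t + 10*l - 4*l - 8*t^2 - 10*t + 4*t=l*(8*t + 6) - 8*t^2 - 6*t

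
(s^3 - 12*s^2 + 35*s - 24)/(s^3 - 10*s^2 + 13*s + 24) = (s - 1)/(s + 1)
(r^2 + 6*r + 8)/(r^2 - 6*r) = (r^2 + 6*r + 8)/(r*(r - 6))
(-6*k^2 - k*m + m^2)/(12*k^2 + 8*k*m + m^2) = (-3*k + m)/(6*k + m)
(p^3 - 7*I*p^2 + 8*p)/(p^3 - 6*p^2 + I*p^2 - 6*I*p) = (p - 8*I)/(p - 6)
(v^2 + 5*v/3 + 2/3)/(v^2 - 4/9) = 3*(v + 1)/(3*v - 2)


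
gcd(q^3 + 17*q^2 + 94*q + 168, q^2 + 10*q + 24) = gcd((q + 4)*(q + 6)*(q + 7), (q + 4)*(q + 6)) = q^2 + 10*q + 24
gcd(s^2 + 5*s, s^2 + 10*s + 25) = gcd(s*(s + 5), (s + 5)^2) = s + 5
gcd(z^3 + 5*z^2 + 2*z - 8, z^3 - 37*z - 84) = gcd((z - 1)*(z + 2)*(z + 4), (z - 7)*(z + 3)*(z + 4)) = z + 4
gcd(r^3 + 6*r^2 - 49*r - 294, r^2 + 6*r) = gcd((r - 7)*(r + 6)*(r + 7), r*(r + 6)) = r + 6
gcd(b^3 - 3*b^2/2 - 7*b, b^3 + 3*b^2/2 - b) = b^2 + 2*b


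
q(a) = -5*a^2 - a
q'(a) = -10*a - 1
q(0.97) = -5.67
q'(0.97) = -10.70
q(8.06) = -332.88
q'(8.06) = -81.60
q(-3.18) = -47.38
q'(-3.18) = 30.80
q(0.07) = -0.09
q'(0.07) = -1.70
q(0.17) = -0.31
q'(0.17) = -2.70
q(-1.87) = -15.61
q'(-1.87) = 17.70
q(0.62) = -2.54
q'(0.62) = -7.20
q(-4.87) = -113.71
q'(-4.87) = 47.70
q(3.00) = -48.00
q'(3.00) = -31.00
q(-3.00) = -42.00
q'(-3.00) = 29.00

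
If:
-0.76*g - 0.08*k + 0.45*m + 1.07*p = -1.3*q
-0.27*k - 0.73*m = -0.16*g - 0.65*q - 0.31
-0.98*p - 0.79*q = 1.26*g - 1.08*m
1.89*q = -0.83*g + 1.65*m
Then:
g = 1.87981338611676*q - 0.0732010135727153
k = 1.20432643443437 - 2.13222939778523*q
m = 2.09105764271328*q - 0.0368223280396083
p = 0.0535358804273922 - 0.918594502425285*q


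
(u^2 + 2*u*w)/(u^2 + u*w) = (u + 2*w)/(u + w)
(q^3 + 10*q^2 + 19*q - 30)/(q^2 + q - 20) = (q^2 + 5*q - 6)/(q - 4)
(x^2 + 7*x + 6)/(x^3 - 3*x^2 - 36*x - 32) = (x + 6)/(x^2 - 4*x - 32)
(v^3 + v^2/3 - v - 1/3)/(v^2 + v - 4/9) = 3*(3*v^3 + v^2 - 3*v - 1)/(9*v^2 + 9*v - 4)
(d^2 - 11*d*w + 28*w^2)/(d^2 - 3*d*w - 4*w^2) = (d - 7*w)/(d + w)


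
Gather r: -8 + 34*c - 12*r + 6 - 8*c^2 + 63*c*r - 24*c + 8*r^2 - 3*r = -8*c^2 + 10*c + 8*r^2 + r*(63*c - 15) - 2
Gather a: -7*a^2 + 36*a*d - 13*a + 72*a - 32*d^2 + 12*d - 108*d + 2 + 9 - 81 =-7*a^2 + a*(36*d + 59) - 32*d^2 - 96*d - 70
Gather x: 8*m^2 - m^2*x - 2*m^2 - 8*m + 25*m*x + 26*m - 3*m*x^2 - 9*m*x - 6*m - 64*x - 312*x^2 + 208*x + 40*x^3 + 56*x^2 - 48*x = 6*m^2 + 12*m + 40*x^3 + x^2*(-3*m - 256) + x*(-m^2 + 16*m + 96)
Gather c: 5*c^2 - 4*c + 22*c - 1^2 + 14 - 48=5*c^2 + 18*c - 35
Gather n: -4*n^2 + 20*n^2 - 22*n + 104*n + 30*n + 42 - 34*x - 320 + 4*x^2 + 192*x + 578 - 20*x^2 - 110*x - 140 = 16*n^2 + 112*n - 16*x^2 + 48*x + 160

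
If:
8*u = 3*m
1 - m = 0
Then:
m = 1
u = 3/8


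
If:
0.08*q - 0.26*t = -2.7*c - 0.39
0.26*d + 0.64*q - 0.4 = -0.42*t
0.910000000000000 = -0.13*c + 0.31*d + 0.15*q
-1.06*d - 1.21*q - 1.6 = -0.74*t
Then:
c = 0.27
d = 4.72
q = -3.45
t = 3.28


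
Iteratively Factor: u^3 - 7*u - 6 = (u + 2)*(u^2 - 2*u - 3) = (u - 3)*(u + 2)*(u + 1)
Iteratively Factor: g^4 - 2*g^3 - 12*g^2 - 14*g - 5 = (g + 1)*(g^3 - 3*g^2 - 9*g - 5) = (g + 1)^2*(g^2 - 4*g - 5) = (g - 5)*(g + 1)^2*(g + 1)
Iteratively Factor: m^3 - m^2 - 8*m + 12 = (m - 2)*(m^2 + m - 6) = (m - 2)*(m + 3)*(m - 2)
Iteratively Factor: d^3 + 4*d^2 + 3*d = (d + 3)*(d^2 + d) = (d + 1)*(d + 3)*(d)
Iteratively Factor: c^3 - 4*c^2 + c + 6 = (c - 2)*(c^2 - 2*c - 3) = (c - 3)*(c - 2)*(c + 1)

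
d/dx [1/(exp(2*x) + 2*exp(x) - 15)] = -2*(exp(x) + 1)*exp(x)/(exp(2*x) + 2*exp(x) - 15)^2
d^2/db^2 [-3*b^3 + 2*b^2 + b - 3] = 4 - 18*b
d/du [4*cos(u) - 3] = -4*sin(u)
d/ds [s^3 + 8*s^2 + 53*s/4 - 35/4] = 3*s^2 + 16*s + 53/4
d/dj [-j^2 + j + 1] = 1 - 2*j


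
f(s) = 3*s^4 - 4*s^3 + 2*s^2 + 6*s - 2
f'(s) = 12*s^3 - 12*s^2 + 4*s + 6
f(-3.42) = 571.30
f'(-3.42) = -628.06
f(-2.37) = 142.91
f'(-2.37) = -230.63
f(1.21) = 7.53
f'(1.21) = 14.53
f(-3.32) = 510.98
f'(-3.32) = -578.68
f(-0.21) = -3.13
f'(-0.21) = 4.52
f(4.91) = 1345.79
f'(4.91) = 1156.79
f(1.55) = 14.53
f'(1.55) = 28.06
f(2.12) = 42.20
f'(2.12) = 74.88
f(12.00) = 55654.00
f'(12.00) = 19062.00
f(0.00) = -2.00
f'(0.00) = 6.00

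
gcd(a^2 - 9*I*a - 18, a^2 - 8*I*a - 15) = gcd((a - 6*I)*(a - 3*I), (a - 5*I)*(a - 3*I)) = a - 3*I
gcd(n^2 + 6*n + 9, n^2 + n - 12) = 1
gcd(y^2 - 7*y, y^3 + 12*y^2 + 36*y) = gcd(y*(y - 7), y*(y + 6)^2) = y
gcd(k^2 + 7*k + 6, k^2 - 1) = k + 1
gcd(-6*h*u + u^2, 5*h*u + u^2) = u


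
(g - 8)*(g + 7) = g^2 - g - 56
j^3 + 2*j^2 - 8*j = j*(j - 2)*(j + 4)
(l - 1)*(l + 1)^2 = l^3 + l^2 - l - 1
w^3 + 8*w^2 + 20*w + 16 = (w + 2)^2*(w + 4)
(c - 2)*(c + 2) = c^2 - 4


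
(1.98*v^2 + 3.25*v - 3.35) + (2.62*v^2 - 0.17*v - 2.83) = 4.6*v^2 + 3.08*v - 6.18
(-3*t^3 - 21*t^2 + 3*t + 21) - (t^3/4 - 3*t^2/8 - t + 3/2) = -13*t^3/4 - 165*t^2/8 + 4*t + 39/2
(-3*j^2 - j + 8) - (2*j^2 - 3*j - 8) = -5*j^2 + 2*j + 16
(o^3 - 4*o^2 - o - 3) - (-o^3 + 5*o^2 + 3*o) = 2*o^3 - 9*o^2 - 4*o - 3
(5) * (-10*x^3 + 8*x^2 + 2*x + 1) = -50*x^3 + 40*x^2 + 10*x + 5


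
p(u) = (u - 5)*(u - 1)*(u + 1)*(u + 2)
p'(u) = (u - 5)*(u - 1)*(u + 1) + (u - 5)*(u - 1)*(u + 2) + (u - 5)*(u + 1)*(u + 2) + (u - 1)*(u + 1)*(u + 2) = 4*u^3 - 9*u^2 - 22*u + 3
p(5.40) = 83.35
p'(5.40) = 251.62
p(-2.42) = 15.13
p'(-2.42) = -53.16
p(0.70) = 5.92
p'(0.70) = -15.44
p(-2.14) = 3.58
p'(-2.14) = -30.34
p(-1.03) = -0.36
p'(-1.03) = 11.74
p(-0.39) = 7.36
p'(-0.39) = 9.97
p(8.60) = 2784.15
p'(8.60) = 1692.38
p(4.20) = -82.53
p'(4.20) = 48.19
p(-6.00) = 1540.00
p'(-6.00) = -1053.00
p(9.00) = 3520.00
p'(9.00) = 1992.00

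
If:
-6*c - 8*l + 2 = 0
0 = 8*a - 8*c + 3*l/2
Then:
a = 1/3 - 73*l/48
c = 1/3 - 4*l/3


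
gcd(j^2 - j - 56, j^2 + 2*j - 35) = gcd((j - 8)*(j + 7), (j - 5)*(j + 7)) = j + 7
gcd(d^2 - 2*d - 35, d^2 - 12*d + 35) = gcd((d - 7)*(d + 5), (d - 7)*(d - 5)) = d - 7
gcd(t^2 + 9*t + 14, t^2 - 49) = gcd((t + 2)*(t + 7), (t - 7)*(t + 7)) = t + 7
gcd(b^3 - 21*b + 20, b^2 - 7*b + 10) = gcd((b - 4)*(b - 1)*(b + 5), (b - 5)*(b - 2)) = 1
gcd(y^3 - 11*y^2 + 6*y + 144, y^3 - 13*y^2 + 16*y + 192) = y^2 - 5*y - 24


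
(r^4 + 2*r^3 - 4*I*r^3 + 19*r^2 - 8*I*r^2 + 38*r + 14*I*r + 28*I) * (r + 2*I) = r^5 + 2*r^4 - 2*I*r^4 + 27*r^3 - 4*I*r^3 + 54*r^2 + 52*I*r^2 - 28*r + 104*I*r - 56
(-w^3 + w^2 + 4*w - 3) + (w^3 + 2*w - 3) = w^2 + 6*w - 6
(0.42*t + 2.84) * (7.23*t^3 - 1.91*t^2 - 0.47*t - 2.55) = 3.0366*t^4 + 19.731*t^3 - 5.6218*t^2 - 2.4058*t - 7.242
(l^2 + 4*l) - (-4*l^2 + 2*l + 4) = 5*l^2 + 2*l - 4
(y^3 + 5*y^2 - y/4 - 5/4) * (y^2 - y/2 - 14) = y^5 + 9*y^4/2 - 67*y^3/4 - 569*y^2/8 + 33*y/8 + 35/2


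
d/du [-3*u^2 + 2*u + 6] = 2 - 6*u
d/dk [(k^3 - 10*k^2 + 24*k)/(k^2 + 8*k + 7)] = (k^4 + 16*k^3 - 83*k^2 - 140*k + 168)/(k^4 + 16*k^3 + 78*k^2 + 112*k + 49)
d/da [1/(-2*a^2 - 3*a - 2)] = (4*a + 3)/(2*a^2 + 3*a + 2)^2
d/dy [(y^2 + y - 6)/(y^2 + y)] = 6*(2*y + 1)/(y^2*(y^2 + 2*y + 1))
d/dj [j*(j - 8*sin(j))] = -8*j*cos(j) + 2*j - 8*sin(j)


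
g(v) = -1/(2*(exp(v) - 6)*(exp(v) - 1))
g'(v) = exp(v)/(2*(exp(v) - 6)*(exp(v) - 1)^2) + exp(v)/(2*(exp(v) - 6)^2*(exp(v) - 1)) = (exp(v) - 7/2)/(4*(exp(v) - 6)^2*sinh(v/2)^2)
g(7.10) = -0.00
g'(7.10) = 0.00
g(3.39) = -0.00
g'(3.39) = 0.00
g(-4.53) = -0.08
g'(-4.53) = -0.00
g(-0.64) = -0.19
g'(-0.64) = -0.23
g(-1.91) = -0.10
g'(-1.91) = -0.02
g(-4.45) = -0.08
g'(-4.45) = -0.00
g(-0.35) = -0.32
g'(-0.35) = -0.81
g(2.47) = -0.01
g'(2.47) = 0.02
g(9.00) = 0.00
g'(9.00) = 0.00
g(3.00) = 0.00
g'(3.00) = 0.00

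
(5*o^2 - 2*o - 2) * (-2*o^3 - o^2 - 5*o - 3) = -10*o^5 - o^4 - 19*o^3 - 3*o^2 + 16*o + 6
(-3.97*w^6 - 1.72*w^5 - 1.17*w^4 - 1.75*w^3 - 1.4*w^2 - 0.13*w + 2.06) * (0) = 0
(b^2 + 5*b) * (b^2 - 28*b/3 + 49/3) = b^4 - 13*b^3/3 - 91*b^2/3 + 245*b/3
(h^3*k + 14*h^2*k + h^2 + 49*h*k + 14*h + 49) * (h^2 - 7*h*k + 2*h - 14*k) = h^5*k - 7*h^4*k^2 + 16*h^4*k + h^4 - 112*h^3*k^2 + 70*h^3*k + 16*h^3 - 539*h^2*k^2 - 14*h^2*k + 77*h^2 - 686*h*k^2 - 539*h*k + 98*h - 686*k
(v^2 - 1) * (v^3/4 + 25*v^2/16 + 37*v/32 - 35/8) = v^5/4 + 25*v^4/16 + 29*v^3/32 - 95*v^2/16 - 37*v/32 + 35/8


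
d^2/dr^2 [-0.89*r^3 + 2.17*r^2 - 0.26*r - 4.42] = 4.34 - 5.34*r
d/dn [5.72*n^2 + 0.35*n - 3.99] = 11.44*n + 0.35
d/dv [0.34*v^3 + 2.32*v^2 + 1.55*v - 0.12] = 1.02*v^2 + 4.64*v + 1.55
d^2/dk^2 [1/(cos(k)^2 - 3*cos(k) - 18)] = (4*sin(k)^4 - 83*sin(k)^2 - 171*cos(k)/4 - 9*cos(3*k)/4 + 25)/(sin(k)^2 + 3*cos(k) + 17)^3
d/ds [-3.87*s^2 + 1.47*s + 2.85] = 1.47 - 7.74*s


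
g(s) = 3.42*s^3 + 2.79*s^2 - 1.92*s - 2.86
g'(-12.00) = 1408.56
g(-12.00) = -5487.82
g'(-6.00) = 333.96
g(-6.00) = -629.62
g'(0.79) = 8.89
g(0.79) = -0.95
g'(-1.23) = 6.74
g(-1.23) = -2.64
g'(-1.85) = 22.87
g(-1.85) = -11.41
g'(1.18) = 18.95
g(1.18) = 4.38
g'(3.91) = 176.75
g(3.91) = 236.72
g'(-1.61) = 15.69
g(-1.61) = -6.81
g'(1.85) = 43.52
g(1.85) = 24.79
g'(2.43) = 72.22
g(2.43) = 58.02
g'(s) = 10.26*s^2 + 5.58*s - 1.92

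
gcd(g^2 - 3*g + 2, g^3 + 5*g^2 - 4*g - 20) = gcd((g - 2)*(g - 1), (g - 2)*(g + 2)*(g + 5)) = g - 2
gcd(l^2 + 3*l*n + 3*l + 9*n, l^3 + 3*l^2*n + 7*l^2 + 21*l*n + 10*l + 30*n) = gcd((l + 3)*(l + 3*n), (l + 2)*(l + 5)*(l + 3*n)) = l + 3*n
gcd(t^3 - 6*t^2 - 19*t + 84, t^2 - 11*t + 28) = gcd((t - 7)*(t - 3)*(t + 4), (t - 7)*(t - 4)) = t - 7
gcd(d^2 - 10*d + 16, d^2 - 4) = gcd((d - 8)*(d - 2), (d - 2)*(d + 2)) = d - 2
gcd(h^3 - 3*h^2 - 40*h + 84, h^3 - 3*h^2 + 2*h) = h - 2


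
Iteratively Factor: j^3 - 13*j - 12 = (j + 3)*(j^2 - 3*j - 4) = (j - 4)*(j + 3)*(j + 1)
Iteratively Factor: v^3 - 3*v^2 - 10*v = (v + 2)*(v^2 - 5*v) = (v - 5)*(v + 2)*(v)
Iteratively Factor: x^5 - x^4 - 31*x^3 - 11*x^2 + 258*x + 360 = (x + 3)*(x^4 - 4*x^3 - 19*x^2 + 46*x + 120) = (x - 5)*(x + 3)*(x^3 + x^2 - 14*x - 24) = (x - 5)*(x + 2)*(x + 3)*(x^2 - x - 12) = (x - 5)*(x + 2)*(x + 3)^2*(x - 4)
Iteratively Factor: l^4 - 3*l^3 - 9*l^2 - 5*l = (l - 5)*(l^3 + 2*l^2 + l) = (l - 5)*(l + 1)*(l^2 + l) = l*(l - 5)*(l + 1)*(l + 1)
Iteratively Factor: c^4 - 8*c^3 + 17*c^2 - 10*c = (c - 2)*(c^3 - 6*c^2 + 5*c) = (c - 2)*(c - 1)*(c^2 - 5*c) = (c - 5)*(c - 2)*(c - 1)*(c)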